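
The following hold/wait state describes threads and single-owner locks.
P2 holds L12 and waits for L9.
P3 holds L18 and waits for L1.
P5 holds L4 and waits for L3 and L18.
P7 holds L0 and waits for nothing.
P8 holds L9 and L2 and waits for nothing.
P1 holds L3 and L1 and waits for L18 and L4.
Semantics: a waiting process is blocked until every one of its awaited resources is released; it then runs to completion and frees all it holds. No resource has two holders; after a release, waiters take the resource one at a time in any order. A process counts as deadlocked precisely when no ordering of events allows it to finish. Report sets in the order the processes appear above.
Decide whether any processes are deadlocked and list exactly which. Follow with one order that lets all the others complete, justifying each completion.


Deadlocked set: P3, P5 and P1.
Key observation: nobody on the ring P3 -> P1 -> P3 can start until another member finishes, which never happens; P5 is caught in further circular waits.
The rest can finish in the order P8, P2, P7.
Verifying each step:
  run P8 (it waits on nothing); releases L9 and L2
  run P2 (all its waits — L9 — are resolved); releases L12
  run P7 (it waits on nothing); releases L0


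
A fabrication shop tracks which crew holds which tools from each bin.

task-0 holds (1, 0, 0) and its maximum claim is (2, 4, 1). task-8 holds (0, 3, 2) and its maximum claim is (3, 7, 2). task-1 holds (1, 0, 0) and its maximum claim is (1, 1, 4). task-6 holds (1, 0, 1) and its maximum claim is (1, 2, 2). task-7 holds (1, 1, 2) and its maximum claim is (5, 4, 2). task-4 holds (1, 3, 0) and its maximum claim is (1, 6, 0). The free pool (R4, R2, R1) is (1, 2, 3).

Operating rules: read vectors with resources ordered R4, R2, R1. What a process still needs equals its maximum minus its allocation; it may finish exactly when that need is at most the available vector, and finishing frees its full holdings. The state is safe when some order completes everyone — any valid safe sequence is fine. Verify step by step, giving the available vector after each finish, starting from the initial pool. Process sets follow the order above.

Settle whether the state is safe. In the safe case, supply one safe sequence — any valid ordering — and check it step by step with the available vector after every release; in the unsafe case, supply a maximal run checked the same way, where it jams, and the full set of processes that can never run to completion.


UNSAFE — no complete ordering exists.
Key observation: the pool after task-6, task-1 is (3, 2, 4); every surviving request exceeds it in R2, so progress ends there.
The run task-6, task-1 cannot be extended any further. Check, step by step:
  pool = (1, 2, 3)
  task-6: need (0, 2, 1) fits (1, 2, 3); releases (1, 0, 1), pool now (2, 2, 4)
  task-1: need (0, 1, 4) fits (2, 2, 4); releases (1, 0, 0), pool now (3, 2, 4)
  blocked: task-0 wants (1, 4, 1), pool (3, 2, 4) — not enough R2
  blocked: task-8 wants (3, 4, 0), pool (3, 2, 4) — not enough R2
  blocked: task-7 wants (4, 3, 0), pool (3, 2, 4) — not enough R4 and R2
  blocked: task-4 wants (0, 3, 0), pool (3, 2, 4) — not enough R2
Never able to finish: task-0, task-8, task-7 and task-4.


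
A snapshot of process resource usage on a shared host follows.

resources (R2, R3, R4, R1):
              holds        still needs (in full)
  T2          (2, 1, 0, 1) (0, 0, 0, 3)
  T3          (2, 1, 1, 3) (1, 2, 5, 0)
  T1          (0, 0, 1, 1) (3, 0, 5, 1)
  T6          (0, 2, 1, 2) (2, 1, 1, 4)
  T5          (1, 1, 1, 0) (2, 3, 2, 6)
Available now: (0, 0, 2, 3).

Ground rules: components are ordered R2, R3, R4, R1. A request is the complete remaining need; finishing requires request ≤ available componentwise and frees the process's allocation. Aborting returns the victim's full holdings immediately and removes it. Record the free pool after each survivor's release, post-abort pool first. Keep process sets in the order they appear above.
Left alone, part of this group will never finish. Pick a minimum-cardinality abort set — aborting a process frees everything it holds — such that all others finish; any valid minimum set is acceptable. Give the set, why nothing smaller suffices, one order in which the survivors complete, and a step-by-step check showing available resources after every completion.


Abort T1.
Key observation: aborting T1 returns (0, 0, 1, 1), and T3 — hopeless before — runs at step 4 with the returned capacity in the pool.
Why nothing smaller works: aborting no one leaves the state deadlocked as given.
Survivors finish in the order: T2, T6, T5, T3. Verifying each step (pool after the aborts first):
  pool = (0, 0, 3, 4)
  T2: need (0, 0, 0, 3) fits (0, 0, 3, 4); releases (2, 1, 0, 1), pool now (2, 1, 3, 5)
  T6: need (2, 1, 1, 4) fits (2, 1, 3, 5); releases (0, 2, 1, 2), pool now (2, 3, 4, 7)
  T5: need (2, 3, 2, 6) fits (2, 3, 4, 7); releases (1, 1, 1, 0), pool now (3, 4, 5, 7)
  T3: need (1, 2, 5, 0) fits (3, 4, 5, 7); releases (2, 1, 1, 3), pool now (5, 5, 6, 10)


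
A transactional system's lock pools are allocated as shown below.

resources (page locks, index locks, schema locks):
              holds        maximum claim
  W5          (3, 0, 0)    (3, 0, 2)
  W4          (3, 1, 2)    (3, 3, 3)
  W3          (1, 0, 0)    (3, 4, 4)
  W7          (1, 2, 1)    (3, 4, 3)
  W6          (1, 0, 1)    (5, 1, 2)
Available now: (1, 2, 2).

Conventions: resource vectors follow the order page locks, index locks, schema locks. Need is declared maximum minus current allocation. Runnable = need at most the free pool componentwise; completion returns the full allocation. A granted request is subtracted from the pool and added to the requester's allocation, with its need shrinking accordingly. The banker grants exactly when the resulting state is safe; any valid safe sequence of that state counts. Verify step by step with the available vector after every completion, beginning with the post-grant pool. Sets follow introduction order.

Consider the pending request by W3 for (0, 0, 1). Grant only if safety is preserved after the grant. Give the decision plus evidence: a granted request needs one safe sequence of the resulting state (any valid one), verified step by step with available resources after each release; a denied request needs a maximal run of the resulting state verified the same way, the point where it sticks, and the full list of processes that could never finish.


GRANT — the state after the grant stays safe, e.g. via W4, W5, W6, W7, W3.
Key observation: even at the reduced pool (1, 2, 1), W4 fits immediately, so safety survives the grant.
Verifying the post-grant state step by step:
  pool = (1, 2, 1)
  run W4 (needs (0, 2, 1), free (1, 2, 1)); after release of (3, 1, 2) the pool is (4, 3, 3)
  run W5 (needs (0, 0, 2), free (4, 3, 3)); after release of (3, 0, 0) the pool is (7, 3, 3)
  run W6 (needs (4, 1, 1), free (7, 3, 3)); after release of (1, 0, 1) the pool is (8, 3, 4)
  run W7 (needs (2, 2, 2), free (8, 3, 4)); after release of (1, 2, 1) the pool is (9, 5, 5)
  run W3 (needs (2, 4, 3), free (9, 5, 5)); after release of (1, 0, 1) the pool is (10, 5, 6)


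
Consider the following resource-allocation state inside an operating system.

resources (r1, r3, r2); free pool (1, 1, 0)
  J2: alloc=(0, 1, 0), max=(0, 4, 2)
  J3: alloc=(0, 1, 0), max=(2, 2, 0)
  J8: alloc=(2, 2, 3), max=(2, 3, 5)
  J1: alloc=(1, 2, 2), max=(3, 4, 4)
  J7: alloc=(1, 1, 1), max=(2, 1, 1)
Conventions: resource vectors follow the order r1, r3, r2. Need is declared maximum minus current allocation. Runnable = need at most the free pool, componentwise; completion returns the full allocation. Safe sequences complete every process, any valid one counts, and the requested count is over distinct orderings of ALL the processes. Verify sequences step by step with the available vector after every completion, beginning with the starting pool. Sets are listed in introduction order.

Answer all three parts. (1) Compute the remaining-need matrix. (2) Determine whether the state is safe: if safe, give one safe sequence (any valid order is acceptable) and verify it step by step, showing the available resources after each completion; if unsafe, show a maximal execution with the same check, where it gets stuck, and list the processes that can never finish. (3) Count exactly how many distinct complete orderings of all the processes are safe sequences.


(1) Need matrix, components ordered r1, r3, r2:
  J2: (0, 3, 2)
  J3: (2, 1, 0)
  J8: (0, 1, 2)
  J1: (2, 2, 2)
  J7: (1, 0, 0)
(2) UNSAFE.
Key observation: the wall is r2: completing J7, J3 brings the pool only to (2, 3, 1), and all the rest need more.
The run J7, J3 cannot be extended any further. Step-by-step check:
  pool = (1, 1, 0)
  J7 needs (1, 0, 0) <= (1, 1, 0) -> finishes; pool += (1, 1, 1) = (2, 2, 1)
  J3 needs (2, 1, 0) <= (2, 2, 1) -> finishes; pool += (0, 1, 0) = (2, 3, 1)
  blocked: J2 wants (0, 3, 2), pool (2, 3, 1) — not enough r2
  blocked: J8 wants (0, 1, 2), pool (2, 3, 1) — not enough r2
  blocked: J1 wants (2, 2, 2), pool (2, 3, 1) — not enough r2
Never able to finish: J2, J8 and J1.
(3) Exactly 0 of the possible complete orderings are safe sequences.


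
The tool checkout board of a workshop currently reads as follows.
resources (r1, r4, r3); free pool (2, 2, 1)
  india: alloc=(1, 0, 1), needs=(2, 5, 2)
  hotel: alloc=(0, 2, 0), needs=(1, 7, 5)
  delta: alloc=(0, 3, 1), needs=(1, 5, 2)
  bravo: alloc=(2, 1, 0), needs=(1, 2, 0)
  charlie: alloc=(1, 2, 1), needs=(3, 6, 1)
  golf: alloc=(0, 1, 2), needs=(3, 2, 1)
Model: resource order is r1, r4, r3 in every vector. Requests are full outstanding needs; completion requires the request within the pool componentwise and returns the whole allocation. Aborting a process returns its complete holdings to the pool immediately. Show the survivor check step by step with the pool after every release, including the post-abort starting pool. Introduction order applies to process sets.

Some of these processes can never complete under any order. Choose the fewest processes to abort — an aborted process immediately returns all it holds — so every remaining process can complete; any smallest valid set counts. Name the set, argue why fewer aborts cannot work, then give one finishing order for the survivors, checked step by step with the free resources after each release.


Minimum abort set: hotel.
Key observation: charlie could never have finished before the abort; with (0, 2, 0) returned by hotel, it fits at step 3.
Why nothing smaller works: aborting no one leaves the state deadlocked as given.
Survivors finish in the order: bravo, golf, charlie, india, delta. Check, step by step (pool after the aborts first):
  pool = (2, 4, 1)
  bravo: need (1, 2, 0) fits (2, 4, 1); releases (2, 1, 0), pool now (4, 5, 1)
  golf: need (3, 2, 1) fits (4, 5, 1); releases (0, 1, 2), pool now (4, 6, 3)
  charlie: need (3, 6, 1) fits (4, 6, 3); releases (1, 2, 1), pool now (5, 8, 4)
  india: need (2, 5, 2) fits (5, 8, 4); releases (1, 0, 1), pool now (6, 8, 5)
  delta: need (1, 5, 2) fits (6, 8, 5); releases (0, 3, 1), pool now (6, 11, 6)


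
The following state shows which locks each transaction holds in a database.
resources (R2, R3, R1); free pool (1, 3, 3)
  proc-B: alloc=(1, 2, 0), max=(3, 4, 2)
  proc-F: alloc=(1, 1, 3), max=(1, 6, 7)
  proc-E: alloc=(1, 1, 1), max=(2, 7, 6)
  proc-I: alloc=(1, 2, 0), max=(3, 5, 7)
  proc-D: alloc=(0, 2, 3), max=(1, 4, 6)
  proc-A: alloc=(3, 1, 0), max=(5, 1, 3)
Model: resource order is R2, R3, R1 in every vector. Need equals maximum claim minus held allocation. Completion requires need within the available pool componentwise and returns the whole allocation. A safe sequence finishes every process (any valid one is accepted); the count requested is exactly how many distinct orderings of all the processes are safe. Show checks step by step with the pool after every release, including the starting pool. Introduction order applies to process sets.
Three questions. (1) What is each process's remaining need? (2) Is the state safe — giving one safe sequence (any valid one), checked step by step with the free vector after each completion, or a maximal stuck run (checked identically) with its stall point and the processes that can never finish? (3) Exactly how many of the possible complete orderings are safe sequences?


(1) Need matrix, components ordered R2, R3, R1:
  proc-B: (2, 2, 2)
  proc-F: (0, 5, 4)
  proc-E: (1, 6, 5)
  proc-I: (2, 3, 7)
  proc-D: (1, 2, 3)
  proc-A: (2, 0, 3)
(2) SAFE. One safe sequence: proc-D, proc-F, proc-B, proc-A, proc-E, proc-I.
Key observation: the order's first zero-slack moment is proc-D ((1, 2, 3) needed, (1, 3, 3) free — a requested resource with nothing to spare).
Verifying each step:
  pool = (1, 3, 3)
  run proc-D (needs (1, 2, 3), free (1, 3, 3)); after release of (0, 2, 3) the pool is (1, 5, 6)
  run proc-F (needs (0, 5, 4), free (1, 5, 6)); after release of (1, 1, 3) the pool is (2, 6, 9)
  run proc-B (needs (2, 2, 2), free (2, 6, 9)); after release of (1, 2, 0) the pool is (3, 8, 9)
  run proc-A (needs (2, 0, 3), free (3, 8, 9)); after release of (3, 1, 0) the pool is (6, 9, 9)
  run proc-E (needs (1, 6, 5), free (6, 9, 9)); after release of (1, 1, 1) the pool is (7, 10, 10)
  run proc-I (needs (2, 3, 7), free (7, 10, 10)); after release of (1, 2, 0) the pool is (8, 12, 10)
(3) The exact count: 24 of the possible complete orderings are safe sequences.


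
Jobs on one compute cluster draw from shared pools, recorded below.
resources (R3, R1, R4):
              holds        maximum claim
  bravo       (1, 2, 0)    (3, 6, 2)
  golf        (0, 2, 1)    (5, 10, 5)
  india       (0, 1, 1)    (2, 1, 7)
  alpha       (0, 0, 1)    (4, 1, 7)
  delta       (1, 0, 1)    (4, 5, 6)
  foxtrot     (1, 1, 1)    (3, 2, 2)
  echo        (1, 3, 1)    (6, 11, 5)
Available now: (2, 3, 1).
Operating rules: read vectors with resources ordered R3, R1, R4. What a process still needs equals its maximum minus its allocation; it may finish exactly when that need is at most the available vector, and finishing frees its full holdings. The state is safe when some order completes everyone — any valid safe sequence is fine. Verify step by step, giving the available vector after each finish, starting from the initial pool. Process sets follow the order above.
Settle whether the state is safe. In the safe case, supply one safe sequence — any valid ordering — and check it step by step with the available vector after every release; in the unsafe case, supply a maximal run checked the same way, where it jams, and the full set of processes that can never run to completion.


The state is UNSAFE.
Key observation: once foxtrot, bravo finish, the pool peaks at (4, 6, 2) — and every remaining process still needs more R4 than that.
A maximal execution: foxtrot, bravo — then nothing else fits. Check, step by step:
  pool = (2, 3, 1)
  run foxtrot (needs (2, 1, 1), free (2, 3, 1)); after release of (1, 1, 1) the pool is (3, 4, 2)
  run bravo (needs (2, 4, 2), free (3, 4, 2)); after release of (1, 2, 0) the pool is (4, 6, 2)
  golf still needs (5, 8, 4) but only (4, 6, 2) is free — short on R3, R1 and R4
  india still needs (2, 0, 6) but only (4, 6, 2) is free — short on R4
  alpha still needs (4, 1, 6) but only (4, 6, 2) is free — short on R4
  delta still needs (3, 5, 5) but only (4, 6, 2) is free — short on R4
  echo still needs (5, 8, 4) but only (4, 6, 2) is free — short on R3, R1 and R4
Never able to finish: golf, india, alpha, delta and echo.


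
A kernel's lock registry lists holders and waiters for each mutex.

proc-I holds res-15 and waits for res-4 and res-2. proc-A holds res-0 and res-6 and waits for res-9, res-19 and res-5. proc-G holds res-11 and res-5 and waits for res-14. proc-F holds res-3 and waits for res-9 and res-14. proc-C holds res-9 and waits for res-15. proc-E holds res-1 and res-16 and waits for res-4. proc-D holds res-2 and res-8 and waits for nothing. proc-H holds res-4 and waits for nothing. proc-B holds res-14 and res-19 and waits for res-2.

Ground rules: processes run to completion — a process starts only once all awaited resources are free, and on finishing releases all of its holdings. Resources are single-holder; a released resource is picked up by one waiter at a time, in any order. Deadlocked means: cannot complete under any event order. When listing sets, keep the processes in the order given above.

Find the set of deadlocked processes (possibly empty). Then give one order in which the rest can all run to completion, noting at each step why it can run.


Nothing here is deadlocked.
Key observation: all waits point, directly or indirectly, at processes that can finish, so nothing is permanently blocked.
A valid finishing order for the others: proc-D, proc-H, proc-I, proc-B, proc-E, proc-C, proc-F, proc-G, proc-A.
Step-by-step check:
  run proc-D (it waits on nothing); releases res-2 and res-8
  run proc-H (it waits on nothing); releases res-4
  proc-I: everything it awaited (res-4 and res-2) is free; runs, freeing res-15
  proc-B: everything it awaited (res-2) is free; runs, freeing res-14 and res-19
  proc-E: everything it awaited (res-4) is free; runs, freeing res-1 and res-16
  proc-C: everything it awaited (res-15) is free; runs, freeing res-9
  proc-F: everything it awaited (res-9 and res-14) is free; runs, freeing res-3
  proc-G: everything it awaited (res-14) is free; runs, freeing res-11 and res-5
  proc-A: everything it awaited (res-9, res-19 and res-5) is free; runs, freeing res-0 and res-6


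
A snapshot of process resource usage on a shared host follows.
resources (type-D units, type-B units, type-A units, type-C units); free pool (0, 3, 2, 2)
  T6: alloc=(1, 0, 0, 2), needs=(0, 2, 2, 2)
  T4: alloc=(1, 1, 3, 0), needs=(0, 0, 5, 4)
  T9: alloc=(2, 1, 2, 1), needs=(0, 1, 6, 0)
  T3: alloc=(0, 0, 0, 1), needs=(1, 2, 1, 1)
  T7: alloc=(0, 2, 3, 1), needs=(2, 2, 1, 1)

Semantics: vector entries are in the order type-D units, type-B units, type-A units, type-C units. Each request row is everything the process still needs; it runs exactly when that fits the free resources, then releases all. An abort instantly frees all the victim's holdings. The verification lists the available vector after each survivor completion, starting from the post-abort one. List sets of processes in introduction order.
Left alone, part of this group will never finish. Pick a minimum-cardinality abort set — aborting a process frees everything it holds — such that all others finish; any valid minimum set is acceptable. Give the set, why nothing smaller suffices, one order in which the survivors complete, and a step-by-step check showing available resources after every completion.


Minimum abort set: T7.
Key observation: before aborting T7, T4 was permanently blocked — no order could ever run it; afterwards it completes at step 3.
Why nothing smaller works: aborting no one leaves the state deadlocked as given.
Survivors finish in the order: T6, T3, T4, T9. Walking it through (pool after the aborts first):
  pool = (0, 5, 5, 3)
  run T6 (needs (0, 2, 2, 2), free (0, 5, 5, 3)); after release of (1, 0, 0, 2) the pool is (1, 5, 5, 5)
  run T3 (needs (1, 2, 1, 1), free (1, 5, 5, 5)); after release of (0, 0, 0, 1) the pool is (1, 5, 5, 6)
  run T4 (needs (0, 0, 5, 4), free (1, 5, 5, 6)); after release of (1, 1, 3, 0) the pool is (2, 6, 8, 6)
  run T9 (needs (0, 1, 6, 0), free (2, 6, 8, 6)); after release of (2, 1, 2, 1) the pool is (4, 7, 10, 7)


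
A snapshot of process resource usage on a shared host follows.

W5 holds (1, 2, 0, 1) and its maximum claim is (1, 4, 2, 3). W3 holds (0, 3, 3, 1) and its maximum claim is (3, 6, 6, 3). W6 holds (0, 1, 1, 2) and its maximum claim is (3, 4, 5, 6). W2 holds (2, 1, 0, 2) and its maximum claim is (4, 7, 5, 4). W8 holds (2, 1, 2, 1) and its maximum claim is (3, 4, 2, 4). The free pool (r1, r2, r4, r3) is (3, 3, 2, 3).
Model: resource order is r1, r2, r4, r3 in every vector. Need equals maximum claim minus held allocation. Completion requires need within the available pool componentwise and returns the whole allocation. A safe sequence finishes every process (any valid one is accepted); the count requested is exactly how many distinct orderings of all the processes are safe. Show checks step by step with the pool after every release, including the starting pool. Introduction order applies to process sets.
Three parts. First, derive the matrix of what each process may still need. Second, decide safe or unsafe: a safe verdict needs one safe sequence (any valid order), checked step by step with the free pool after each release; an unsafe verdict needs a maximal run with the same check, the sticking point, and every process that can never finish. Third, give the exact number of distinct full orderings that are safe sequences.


(1) Need matrix, components ordered r1, r2, r4, r3:
  W5: (0, 2, 2, 2)
  W3: (3, 3, 3, 2)
  W6: (3, 3, 4, 4)
  W2: (2, 6, 5, 2)
  W8: (1, 3, 0, 3)
(2) SAFE, for example via the order W8, W3, W2, W6, W5.
Key observation: W8 marks the first exact bind of the order: its need (1, 3, 0, 3) fits the free (3, 3, 2, 3) with zero slack on a requested resource.
Step-by-step check:
  pool = (3, 3, 2, 3)
  W8: need (1, 3, 0, 3) fits (3, 3, 2, 3); releases (2, 1, 2, 1), pool now (5, 4, 4, 4)
  W3: need (3, 3, 3, 2) fits (5, 4, 4, 4); releases (0, 3, 3, 1), pool now (5, 7, 7, 5)
  W2: need (2, 6, 5, 2) fits (5, 7, 7, 5); releases (2, 1, 0, 2), pool now (7, 8, 7, 7)
  W6: need (3, 3, 4, 4) fits (7, 8, 7, 7); releases (0, 1, 1, 2), pool now (7, 9, 8, 9)
  W5: need (0, 2, 2, 2) fits (7, 9, 8, 9); releases (1, 2, 0, 1), pool now (8, 11, 8, 10)
(3) Exactly 18 of the possible complete orderings are safe sequences.


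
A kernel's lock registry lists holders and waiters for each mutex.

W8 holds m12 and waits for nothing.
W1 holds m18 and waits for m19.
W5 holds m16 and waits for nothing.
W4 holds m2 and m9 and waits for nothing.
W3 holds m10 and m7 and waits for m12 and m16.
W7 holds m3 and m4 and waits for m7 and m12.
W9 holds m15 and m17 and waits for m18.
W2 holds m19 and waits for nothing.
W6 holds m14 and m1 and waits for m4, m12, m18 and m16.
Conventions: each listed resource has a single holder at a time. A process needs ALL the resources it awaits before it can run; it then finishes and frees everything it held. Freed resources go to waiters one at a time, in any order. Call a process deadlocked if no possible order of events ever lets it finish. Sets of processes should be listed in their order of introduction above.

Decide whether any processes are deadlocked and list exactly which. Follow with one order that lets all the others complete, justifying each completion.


The deadlocked set is empty.
Key observation: although several processes wait, no cycle exists — each chain bottoms out at a free runner.
A valid finishing order for the others: W2, W5, W8, W3, W1, W9, W7, W4, W6.
Step-by-step check:
  W2 waits on nothing -> runs at once and releases m19
  W5 waits on nothing -> runs at once and releases m16
  W8 waits on nothing -> runs at once and releases m12
  run W3 (all its waits — m12 and m16 — are resolved); releases m10 and m7
  run W1 (all its waits — m19 — are resolved); releases m18
  run W9 (all its waits — m18 — are resolved); releases m15 and m17
  run W7 (all its waits — m7 and m12 — are resolved); releases m3 and m4
  W4 waits on nothing -> runs at once and releases m2 and m9
  run W6 (all its waits — m4, m12, m18 and m16 — are resolved); releases m14 and m1


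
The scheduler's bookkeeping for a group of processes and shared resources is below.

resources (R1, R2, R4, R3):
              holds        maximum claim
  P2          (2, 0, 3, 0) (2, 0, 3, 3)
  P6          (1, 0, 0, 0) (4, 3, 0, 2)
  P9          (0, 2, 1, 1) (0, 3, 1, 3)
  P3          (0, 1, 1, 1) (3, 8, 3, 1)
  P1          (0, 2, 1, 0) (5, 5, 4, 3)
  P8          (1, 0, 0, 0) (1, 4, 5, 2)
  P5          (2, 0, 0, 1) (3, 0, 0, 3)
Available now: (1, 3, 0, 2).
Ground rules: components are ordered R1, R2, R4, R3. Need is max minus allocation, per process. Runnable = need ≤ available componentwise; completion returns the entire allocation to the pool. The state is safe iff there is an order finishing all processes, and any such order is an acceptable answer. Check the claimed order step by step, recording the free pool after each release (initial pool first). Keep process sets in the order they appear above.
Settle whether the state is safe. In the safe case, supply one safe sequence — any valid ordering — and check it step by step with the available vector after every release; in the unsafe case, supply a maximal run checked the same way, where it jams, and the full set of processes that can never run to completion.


SAFE. One safe sequence: P5, P9, P2, P1, P3, P8, P6.
Key observation: the first exact fit in this order is P5 — it needs (1, 0, 0, 2) with (1, 3, 0, 2) free, meeting a requested resource to the last unit.
Verifying each step:
  pool = (1, 3, 0, 2)
  run P5 (needs (1, 0, 0, 2), free (1, 3, 0, 2)); after release of (2, 0, 0, 1) the pool is (3, 3, 0, 3)
  run P9 (needs (0, 1, 0, 2), free (3, 3, 0, 3)); after release of (0, 2, 1, 1) the pool is (3, 5, 1, 4)
  run P2 (needs (0, 0, 0, 3), free (3, 5, 1, 4)); after release of (2, 0, 3, 0) the pool is (5, 5, 4, 4)
  run P1 (needs (5, 3, 3, 3), free (5, 5, 4, 4)); after release of (0, 2, 1, 0) the pool is (5, 7, 5, 4)
  run P3 (needs (3, 7, 2, 0), free (5, 7, 5, 4)); after release of (0, 1, 1, 1) the pool is (5, 8, 6, 5)
  run P8 (needs (0, 4, 5, 2), free (5, 8, 6, 5)); after release of (1, 0, 0, 0) the pool is (6, 8, 6, 5)
  run P6 (needs (3, 3, 0, 2), free (6, 8, 6, 5)); after release of (1, 0, 0, 0) the pool is (7, 8, 6, 5)


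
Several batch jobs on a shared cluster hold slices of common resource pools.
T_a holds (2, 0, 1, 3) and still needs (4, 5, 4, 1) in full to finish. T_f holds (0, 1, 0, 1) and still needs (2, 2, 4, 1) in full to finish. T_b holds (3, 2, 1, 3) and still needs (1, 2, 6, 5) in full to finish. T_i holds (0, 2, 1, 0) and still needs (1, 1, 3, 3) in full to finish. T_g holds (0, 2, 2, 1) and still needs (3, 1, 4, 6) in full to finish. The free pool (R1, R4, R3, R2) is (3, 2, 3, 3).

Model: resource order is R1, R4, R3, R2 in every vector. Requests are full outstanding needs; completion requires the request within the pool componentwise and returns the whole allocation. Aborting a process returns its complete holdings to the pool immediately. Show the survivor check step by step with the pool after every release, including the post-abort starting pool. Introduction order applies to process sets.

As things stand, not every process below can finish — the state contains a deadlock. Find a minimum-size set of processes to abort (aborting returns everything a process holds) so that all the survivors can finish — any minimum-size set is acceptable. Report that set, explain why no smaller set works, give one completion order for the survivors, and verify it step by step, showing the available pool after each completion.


The answer: abort T_a.
Key observation: T_g had no path to completion before; after the abort of T_a ((2, 0, 1, 3) returned), step 1 is where it fits.
Minimality: the empty abort set fails — the state is deadlocked as it stands.
Survivors finish in the order: T_g, T_f, T_i, T_b. Walking it through (pool after the aborts first):
  pool = (5, 2, 4, 6)
  T_g: need (3, 1, 4, 6) fits (5, 2, 4, 6); releases (0, 2, 2, 1), pool now (5, 4, 6, 7)
  T_f: need (2, 2, 4, 1) fits (5, 4, 6, 7); releases (0, 1, 0, 1), pool now (5, 5, 6, 8)
  T_i: need (1, 1, 3, 3) fits (5, 5, 6, 8); releases (0, 2, 1, 0), pool now (5, 7, 7, 8)
  T_b: need (1, 2, 6, 5) fits (5, 7, 7, 8); releases (3, 2, 1, 3), pool now (8, 9, 8, 11)


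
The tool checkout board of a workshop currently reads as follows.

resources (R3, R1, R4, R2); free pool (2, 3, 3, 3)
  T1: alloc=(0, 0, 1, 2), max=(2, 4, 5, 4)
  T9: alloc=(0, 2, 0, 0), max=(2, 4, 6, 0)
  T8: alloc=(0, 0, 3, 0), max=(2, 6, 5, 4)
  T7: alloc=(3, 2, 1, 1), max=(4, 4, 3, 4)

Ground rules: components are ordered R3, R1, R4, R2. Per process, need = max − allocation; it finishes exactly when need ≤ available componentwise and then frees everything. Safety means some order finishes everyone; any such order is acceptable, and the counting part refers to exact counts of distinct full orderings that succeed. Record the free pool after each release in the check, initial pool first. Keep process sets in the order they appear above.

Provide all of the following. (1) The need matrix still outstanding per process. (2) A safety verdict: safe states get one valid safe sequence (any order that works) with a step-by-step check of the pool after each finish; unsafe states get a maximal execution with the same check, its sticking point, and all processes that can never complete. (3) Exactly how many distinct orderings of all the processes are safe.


(1) Need matrix, components ordered R3, R1, R4, R2:
  T1: (2, 4, 4, 2)
  T9: (2, 2, 6, 0)
  T8: (2, 6, 2, 4)
  T7: (1, 2, 2, 3)
(2) UNSAFE.
Key observation: after T7, T1 the pool peaks at (5, 5, 5, 6), and each blocked process is short somewhere: T9 on R4; T8 on R1.
The run T7, T1 cannot be extended any further. Walking it through:
  pool = (2, 3, 3, 3)
  T7: need (1, 2, 2, 3) fits (2, 3, 3, 3); releases (3, 2, 1, 1), pool now (5, 5, 4, 4)
  T1: need (2, 4, 4, 2) fits (5, 5, 4, 4); releases (0, 0, 1, 2), pool now (5, 5, 5, 6)
  T9 still needs (2, 2, 6, 0) but only (5, 5, 5, 6) is free — short on R4
  T8 still needs (2, 6, 2, 4) but only (5, 5, 5, 6) is free — short on R1
Never able to finish: T9 and T8.
(3) The exact count: 0 of the possible complete orderings are safe sequences.


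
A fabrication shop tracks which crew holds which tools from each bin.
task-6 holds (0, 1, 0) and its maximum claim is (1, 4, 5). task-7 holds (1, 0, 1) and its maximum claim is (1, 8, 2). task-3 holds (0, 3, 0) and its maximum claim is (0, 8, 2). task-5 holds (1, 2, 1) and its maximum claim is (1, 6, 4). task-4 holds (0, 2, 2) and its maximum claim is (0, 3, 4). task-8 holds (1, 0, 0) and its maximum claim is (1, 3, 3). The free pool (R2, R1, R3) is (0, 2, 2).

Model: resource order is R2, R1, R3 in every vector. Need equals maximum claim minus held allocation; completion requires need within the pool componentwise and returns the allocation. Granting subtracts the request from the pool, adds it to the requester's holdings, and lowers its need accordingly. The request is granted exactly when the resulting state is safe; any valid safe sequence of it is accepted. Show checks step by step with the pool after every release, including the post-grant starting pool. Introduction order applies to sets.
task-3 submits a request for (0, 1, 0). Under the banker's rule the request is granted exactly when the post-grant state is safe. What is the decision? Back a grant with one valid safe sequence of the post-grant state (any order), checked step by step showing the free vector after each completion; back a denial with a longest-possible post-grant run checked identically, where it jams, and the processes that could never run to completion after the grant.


DENY — the pretend-granted state is unsafe.
Key observation: after task-4, task-8 the pool peaks at (1, 3, 4), and each blocked process is short somewhere: task-6 on R3; task-7 on R1; task-3 on R1; task-5 on R1.
On the post-grant state, task-4, task-8 is a maximal run — nothing extends it. Check, step by step:
  pool = (0, 1, 2)
  task-4 needs (0, 1, 2) <= (0, 1, 2) -> finishes; pool += (0, 2, 2) = (0, 3, 4)
  task-8 needs (0, 3, 3) <= (0, 3, 4) -> finishes; pool += (1, 0, 0) = (1, 3, 4)
  blocked: task-6 wants (1, 3, 5), pool (1, 3, 4) — not enough R3
  blocked: task-7 wants (0, 8, 1), pool (1, 3, 4) — not enough R1
  blocked: task-3 wants (0, 4, 2), pool (1, 3, 4) — not enough R1
  blocked: task-5 wants (0, 4, 3), pool (1, 3, 4) — not enough R1
Post-grant, the permanently blocked set is task-6, task-7, task-3 and task-5.


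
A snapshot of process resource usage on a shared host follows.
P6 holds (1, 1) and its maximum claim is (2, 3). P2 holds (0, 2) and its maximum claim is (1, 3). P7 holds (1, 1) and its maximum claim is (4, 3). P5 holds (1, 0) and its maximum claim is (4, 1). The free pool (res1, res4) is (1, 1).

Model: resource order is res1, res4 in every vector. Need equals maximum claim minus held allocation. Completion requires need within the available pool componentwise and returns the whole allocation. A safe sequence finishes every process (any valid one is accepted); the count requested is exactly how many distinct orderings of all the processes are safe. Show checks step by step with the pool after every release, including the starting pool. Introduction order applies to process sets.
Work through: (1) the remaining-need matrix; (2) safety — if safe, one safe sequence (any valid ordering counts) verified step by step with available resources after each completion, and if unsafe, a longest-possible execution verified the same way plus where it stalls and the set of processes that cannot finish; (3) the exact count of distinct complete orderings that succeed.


(1) Outstanding need per process (order res1, res4):
  P6: (1, 2)
  P2: (1, 1)
  P7: (3, 2)
  P5: (3, 1)
(2) UNSAFE.
Key observation: after P2, P6 complete, (2, 4) is the best the pool ever gets, yet each leftover process wants more res1.
The run P2, P6 cannot be extended any further. Verifying each step:
  pool = (1, 1)
  P2: need (1, 1) fits (1, 1); releases (0, 2), pool now (1, 3)
  P6: need (1, 2) fits (1, 3); releases (1, 1), pool now (2, 4)
  blocked: P7 wants (3, 2), pool (2, 4) — not enough res1
  blocked: P5 wants (3, 1), pool (2, 4) — not enough res1
Permanently blocked: P7 and P5.
(3) Precisely 0 of the possible complete orderings are safe sequences.


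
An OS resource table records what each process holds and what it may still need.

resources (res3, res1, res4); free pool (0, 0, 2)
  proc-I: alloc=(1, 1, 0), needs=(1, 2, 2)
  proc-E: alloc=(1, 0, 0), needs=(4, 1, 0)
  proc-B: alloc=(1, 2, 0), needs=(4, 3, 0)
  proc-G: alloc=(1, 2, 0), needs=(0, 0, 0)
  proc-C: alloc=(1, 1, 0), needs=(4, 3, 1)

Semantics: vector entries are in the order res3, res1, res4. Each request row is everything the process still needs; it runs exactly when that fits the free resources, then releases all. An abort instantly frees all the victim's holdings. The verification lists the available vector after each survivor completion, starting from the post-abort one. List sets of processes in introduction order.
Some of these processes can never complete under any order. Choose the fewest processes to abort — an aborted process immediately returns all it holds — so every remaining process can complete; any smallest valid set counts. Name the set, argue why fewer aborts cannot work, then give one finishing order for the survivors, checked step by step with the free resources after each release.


The answer: abort proc-E and proc-B.
Key observation: before aborting proc-E and proc-B, proc-C was permanently blocked — no order could ever run it; afterwards it completes at step 3.
Minimality, checking each single-abort alternative: proc-I alone leaves proc-E blocked (short on res3); proc-E alone leaves proc-B blocked (short on res3); proc-B alone leaves proc-E blocked (short on res3); proc-G alone leaves proc-E blocked (short on res3); proc-C alone leaves proc-E blocked (short on res3).
One survivor order: proc-I, proc-G, proc-C. Walking it through (post-abort pool first):
  pool = (2, 2, 2)
  run proc-I (needs (1, 2, 2), free (2, 2, 2)); after release of (1, 1, 0) the pool is (3, 3, 2)
  run proc-G (needs (0, 0, 0), free (3, 3, 2)); after release of (1, 2, 0) the pool is (4, 5, 2)
  run proc-C (needs (4, 3, 1), free (4, 5, 2)); after release of (1, 1, 0) the pool is (5, 6, 2)


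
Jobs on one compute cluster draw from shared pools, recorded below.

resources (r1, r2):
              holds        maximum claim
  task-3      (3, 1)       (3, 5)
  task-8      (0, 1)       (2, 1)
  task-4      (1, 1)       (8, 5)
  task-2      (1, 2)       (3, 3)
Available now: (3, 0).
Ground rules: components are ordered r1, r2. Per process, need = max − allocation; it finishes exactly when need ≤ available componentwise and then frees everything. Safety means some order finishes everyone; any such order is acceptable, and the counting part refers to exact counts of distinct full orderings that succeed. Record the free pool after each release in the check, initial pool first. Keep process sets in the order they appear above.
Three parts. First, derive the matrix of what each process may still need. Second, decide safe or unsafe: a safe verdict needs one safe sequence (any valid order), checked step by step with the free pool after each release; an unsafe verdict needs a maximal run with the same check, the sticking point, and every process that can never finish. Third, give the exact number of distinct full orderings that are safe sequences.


(1) Need matrix, components ordered r1, r2:
  task-3: (0, 4)
  task-8: (2, 0)
  task-4: (7, 4)
  task-2: (2, 1)
(2) UNSAFE.
Key observation: task-8, task-2 can finish, but then (4, 3) is all there is, and the blocked group's r2 demands exceed it.
Going as far as possible: task-8, task-2; after that, nothing fits. Check, step by step:
  pool = (3, 0)
  task-8 needs (2, 0) <= (3, 0) -> finishes; pool += (0, 1) = (3, 1)
  task-2 needs (2, 1) <= (3, 1) -> finishes; pool += (1, 2) = (4, 3)
  task-3 cannot run: need (0, 4) vs free (4, 3) (insufficient r2)
  task-4 cannot run: need (7, 4) vs free (4, 3) (insufficient r1 and r2)
Permanently blocked: task-3 and task-4.
(3) The exact count: 0 of the possible complete orderings are safe sequences.


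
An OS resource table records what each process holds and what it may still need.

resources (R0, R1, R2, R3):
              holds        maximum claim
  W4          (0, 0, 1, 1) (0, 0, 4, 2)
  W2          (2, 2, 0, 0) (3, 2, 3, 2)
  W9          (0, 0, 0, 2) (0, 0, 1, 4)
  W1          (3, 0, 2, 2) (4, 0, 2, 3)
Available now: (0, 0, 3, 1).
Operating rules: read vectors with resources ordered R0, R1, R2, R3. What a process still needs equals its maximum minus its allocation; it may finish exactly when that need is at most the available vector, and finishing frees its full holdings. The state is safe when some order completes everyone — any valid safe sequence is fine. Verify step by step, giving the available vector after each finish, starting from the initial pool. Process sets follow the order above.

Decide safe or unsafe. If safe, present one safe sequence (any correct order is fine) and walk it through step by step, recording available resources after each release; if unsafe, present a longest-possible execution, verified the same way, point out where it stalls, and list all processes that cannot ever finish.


UNSAFE — no complete ordering exists.
Key observation: R0 is the bottleneck — with W4, W9 done the pool holds (0, 0, 4, 4), short of every remaining need.
A maximal execution: W4, W9 — then nothing else fits. Walking it through:
  pool = (0, 0, 3, 1)
  W4 needs (0, 0, 3, 1) <= (0, 0, 3, 1) -> finishes; pool += (0, 0, 1, 1) = (0, 0, 4, 2)
  W9 needs (0, 0, 1, 2) <= (0, 0, 4, 2) -> finishes; pool += (0, 0, 0, 2) = (0, 0, 4, 4)
  blocked: W2 wants (1, 0, 3, 2), pool (0, 0, 4, 4) — not enough R0
  blocked: W1 wants (1, 0, 0, 1), pool (0, 0, 4, 4) — not enough R0
Never able to finish: W2 and W1.


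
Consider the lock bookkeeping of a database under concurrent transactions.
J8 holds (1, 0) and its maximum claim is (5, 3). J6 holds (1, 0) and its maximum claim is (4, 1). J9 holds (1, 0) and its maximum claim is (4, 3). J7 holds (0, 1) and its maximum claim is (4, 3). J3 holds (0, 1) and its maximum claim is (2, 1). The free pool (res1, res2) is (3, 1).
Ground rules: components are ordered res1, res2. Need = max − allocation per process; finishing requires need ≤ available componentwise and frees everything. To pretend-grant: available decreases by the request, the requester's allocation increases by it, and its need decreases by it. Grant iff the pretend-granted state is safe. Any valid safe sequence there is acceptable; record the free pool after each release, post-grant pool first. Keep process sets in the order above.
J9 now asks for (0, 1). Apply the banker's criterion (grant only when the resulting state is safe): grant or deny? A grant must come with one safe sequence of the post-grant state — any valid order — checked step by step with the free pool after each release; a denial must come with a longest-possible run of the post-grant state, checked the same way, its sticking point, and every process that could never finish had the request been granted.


DENY. Granting would leave the state unsafe.
Key observation: J3, J6 can finish, but then (4, 1) is all there is, and the blocked group's res2 demands exceed it.
On the post-grant state, J3, J6 is a maximal run — nothing extends it. Verifying each step:
  pool = (3, 0)
  run J3 (needs (2, 0), free (3, 0)); after release of (0, 1) the pool is (3, 1)
  run J6 (needs (3, 1), free (3, 1)); after release of (1, 0) the pool is (4, 1)
  J8 still needs (4, 3) but only (4, 1) is free — short on res2
  J9 still needs (3, 2) but only (4, 1) is free — short on res2
  J7 still needs (4, 2) but only (4, 1) is free — short on res2
Had the request been granted, J8, J9 and J7 could never finish.
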